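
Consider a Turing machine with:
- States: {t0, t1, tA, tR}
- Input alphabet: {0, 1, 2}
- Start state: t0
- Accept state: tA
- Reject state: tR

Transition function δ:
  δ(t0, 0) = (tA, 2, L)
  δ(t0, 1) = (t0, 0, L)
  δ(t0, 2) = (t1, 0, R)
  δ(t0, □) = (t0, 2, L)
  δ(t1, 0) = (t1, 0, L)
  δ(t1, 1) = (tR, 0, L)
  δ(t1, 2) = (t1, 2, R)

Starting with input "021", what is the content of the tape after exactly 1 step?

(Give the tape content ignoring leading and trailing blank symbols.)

Execution trace:
Initial: [t0]021
Step 1: δ(t0, 0) = (tA, 2, L) → [tA]□221

The machine reaches the accept state tA and halts.

After 1 step, the tape (ignoring leading/trailing blanks) is: 221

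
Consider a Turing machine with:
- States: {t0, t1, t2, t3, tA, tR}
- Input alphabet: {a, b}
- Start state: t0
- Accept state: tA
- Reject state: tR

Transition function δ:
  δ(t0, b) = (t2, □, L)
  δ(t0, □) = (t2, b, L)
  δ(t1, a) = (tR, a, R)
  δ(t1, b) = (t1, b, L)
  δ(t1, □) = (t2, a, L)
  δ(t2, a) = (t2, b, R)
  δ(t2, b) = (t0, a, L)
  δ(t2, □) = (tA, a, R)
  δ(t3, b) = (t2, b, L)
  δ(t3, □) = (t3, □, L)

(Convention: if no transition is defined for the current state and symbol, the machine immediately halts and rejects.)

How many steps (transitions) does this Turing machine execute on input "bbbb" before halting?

Execution trace:
Initial: [t0]bbbb
Step 1: δ(t0, b) = (t2, □, L) → [t2]□□bbb
Step 2: δ(t2, □) = (tA, a, R) → a[tA]□bbb

The machine reaches the accept state tA and halts.

The machine executed 2 steps before halting.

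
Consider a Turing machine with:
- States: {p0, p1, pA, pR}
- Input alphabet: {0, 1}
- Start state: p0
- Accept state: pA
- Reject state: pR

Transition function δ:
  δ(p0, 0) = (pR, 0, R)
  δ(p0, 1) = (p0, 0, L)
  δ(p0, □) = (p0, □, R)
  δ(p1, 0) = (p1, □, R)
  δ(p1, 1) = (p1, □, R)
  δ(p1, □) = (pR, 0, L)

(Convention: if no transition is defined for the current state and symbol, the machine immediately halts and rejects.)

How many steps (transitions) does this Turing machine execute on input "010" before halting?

Execution trace:
Initial: [p0]010
Step 1: δ(p0, 0) = (pR, 0, R) → 0[pR]10

The machine reaches the reject state pR and halts.

The machine executed 1 step before halting.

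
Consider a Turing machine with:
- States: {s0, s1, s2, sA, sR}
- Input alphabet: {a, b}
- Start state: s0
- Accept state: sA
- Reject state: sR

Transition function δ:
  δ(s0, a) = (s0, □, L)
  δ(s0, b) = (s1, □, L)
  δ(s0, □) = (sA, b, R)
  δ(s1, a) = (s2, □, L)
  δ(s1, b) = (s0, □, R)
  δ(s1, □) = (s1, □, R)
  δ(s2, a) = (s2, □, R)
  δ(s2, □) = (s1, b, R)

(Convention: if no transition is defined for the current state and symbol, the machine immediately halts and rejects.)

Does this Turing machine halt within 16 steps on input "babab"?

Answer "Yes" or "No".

Execution trace:
Initial: [s0]babab
Step 1: δ(s0, b) = (s1, □, L) → [s1]□□abab
Step 2: δ(s1, □) = (s1, □, R) → □[s1]□abab
Step 3: δ(s1, □) = (s1, □, R) → □□[s1]abab
Step 4: δ(s1, a) = (s2, □, L) → □[s2]□□bab
Step 5: δ(s2, □) = (s1, b, R) → □b[s1]□bab
Step 6: δ(s1, □) = (s1, □, R) → □b□[s1]bab
Step 7: δ(s1, b) = (s0, □, R) → □b□□[s0]ab
Step 8: δ(s0, a) = (s0, □, L) → □b□[s0]□□b
Step 9: δ(s0, □) = (sA, b, R) → □b□b[sA]□b

The machine reaches the accept state sA and halts.
The machine halted after 9 steps (within the 16-step bound).

Answer: Yes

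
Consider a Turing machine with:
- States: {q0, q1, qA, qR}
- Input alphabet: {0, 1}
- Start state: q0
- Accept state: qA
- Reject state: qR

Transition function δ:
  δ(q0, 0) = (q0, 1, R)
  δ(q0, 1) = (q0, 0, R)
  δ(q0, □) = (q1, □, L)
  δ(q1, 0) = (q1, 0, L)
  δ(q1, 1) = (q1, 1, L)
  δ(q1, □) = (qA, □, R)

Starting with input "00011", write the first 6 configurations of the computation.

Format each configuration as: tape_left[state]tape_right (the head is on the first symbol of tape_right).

Transitions applied:
Step 1: δ(q0, 0) = (q0, 1, R)
Step 2: δ(q0, 0) = (q0, 1, R)
Step 3: δ(q0, 0) = (q0, 1, R)
Step 4: δ(q0, 1) = (q0, 0, R)
Step 5: δ(q0, 1) = (q0, 0, R)

The first 6 configurations are:
[q0]00011 ⊢ 1[q0]0011 ⊢ 11[q0]011 ⊢ 111[q0]11 ⊢ 1110[q0]1 ⊢ 11100[q0]□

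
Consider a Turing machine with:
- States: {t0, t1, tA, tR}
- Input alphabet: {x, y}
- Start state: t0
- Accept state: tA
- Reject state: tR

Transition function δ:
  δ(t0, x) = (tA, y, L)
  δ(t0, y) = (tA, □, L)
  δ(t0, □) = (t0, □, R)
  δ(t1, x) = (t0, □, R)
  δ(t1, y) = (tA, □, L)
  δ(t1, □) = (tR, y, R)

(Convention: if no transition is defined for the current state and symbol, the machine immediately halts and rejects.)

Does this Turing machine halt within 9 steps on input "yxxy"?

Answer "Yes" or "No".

Execution trace:
Initial: [t0]yxxy
Step 1: δ(t0, y) = (tA, □, L) → [tA]□□xxy

The machine reaches the accept state tA and halts.
The machine halted after 1 step (within the 9-step bound).

Answer: Yes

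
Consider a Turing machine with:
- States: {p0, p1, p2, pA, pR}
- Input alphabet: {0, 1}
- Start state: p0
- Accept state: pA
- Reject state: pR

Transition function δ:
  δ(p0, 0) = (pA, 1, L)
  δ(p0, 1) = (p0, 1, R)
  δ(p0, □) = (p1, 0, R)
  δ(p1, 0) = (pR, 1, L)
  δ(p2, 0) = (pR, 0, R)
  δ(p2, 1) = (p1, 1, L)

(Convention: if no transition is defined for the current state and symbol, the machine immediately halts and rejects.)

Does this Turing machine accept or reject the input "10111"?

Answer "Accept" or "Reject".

Execution trace:
Initial: [p0]10111
Step 1: δ(p0, 1) = (p0, 1, R) → 1[p0]0111
Step 2: δ(p0, 0) = (pA, 1, L) → [pA]11111

The machine reaches the accept state pA and halts.

Answer: Accept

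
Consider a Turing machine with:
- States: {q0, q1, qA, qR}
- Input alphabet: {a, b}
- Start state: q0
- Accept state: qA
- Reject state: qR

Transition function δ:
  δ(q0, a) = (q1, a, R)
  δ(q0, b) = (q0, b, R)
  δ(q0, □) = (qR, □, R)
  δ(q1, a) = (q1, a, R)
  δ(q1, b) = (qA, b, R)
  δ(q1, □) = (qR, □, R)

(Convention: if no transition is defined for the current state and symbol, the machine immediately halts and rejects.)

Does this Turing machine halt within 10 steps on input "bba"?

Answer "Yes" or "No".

Execution trace:
Initial: [q0]bba
Step 1: δ(q0, b) = (q0, b, R) → b[q0]ba
Step 2: δ(q0, b) = (q0, b, R) → bb[q0]a
Step 3: δ(q0, a) = (q1, a, R) → bba[q1]□
Step 4: δ(q1, □) = (qR, □, R) → bba□[qR]□

The machine reaches the reject state qR and halts.
The machine halted after 4 steps (within the 10-step bound).

Answer: Yes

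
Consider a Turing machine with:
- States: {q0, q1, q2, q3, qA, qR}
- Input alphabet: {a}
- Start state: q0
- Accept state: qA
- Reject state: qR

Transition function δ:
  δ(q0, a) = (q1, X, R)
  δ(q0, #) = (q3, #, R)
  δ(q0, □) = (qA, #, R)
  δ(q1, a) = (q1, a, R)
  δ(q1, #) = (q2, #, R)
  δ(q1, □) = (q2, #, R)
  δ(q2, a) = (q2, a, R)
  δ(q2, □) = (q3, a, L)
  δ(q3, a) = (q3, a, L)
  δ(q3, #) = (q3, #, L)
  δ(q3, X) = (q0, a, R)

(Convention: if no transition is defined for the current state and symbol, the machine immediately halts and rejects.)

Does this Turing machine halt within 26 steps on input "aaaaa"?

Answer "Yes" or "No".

Execution trace:
Initial: [q0]aaaaa
Step 1: δ(q0, a) = (q1, X, R) → X[q1]aaaa
Step 2: δ(q1, a) = (q1, a, R) → Xa[q1]aaa
Step 3: δ(q1, a) = (q1, a, R) → Xaa[q1]aa
Step 4: δ(q1, a) = (q1, a, R) → Xaaa[q1]a
Step 5: δ(q1, a) = (q1, a, R) → Xaaaa[q1]□
Step 6: δ(q1, □) = (q2, #, R) → Xaaaa#[q2]□
Step 7: δ(q2, □) = (q3, a, L) → Xaaaa[q3]#a
Step 8: δ(q3, #) = (q3, #, L) → Xaaa[q3]a#a
Step 9: δ(q3, a) = (q3, a, L) → Xaa[q3]aa#a
Step 10: δ(q3, a) = (q3, a, L) → Xa[q3]aaa#a
Step 11: δ(q3, a) = (q3, a, L) → X[q3]aaaa#a
Step 12: δ(q3, a) = (q3, a, L) → [q3]Xaaaa#a
Step 13: δ(q3, X) = (q0, a, R) → a[q0]aaaa#a
Step 14: δ(q0, a) = (q1, X, R) → aX[q1]aaa#a
Step 15: δ(q1, a) = (q1, a, R) → aXa[q1]aa#a
Step 16: δ(q1, a) = (q1, a, R) → aXaa[q1]a#a
Step 17: δ(q1, a) = (q1, a, R) → aXaaa[q1]#a
Step 18: δ(q1, #) = (q2, #, R) → aXaaa#[q2]a
Step 19: δ(q2, a) = (q2, a, R) → aXaaa#a[q2]□
Step 20: δ(q2, □) = (q3, a, L) → aXaaa#[q3]aa
Step 21: δ(q3, a) = (q3, a, L) → aXaaa[q3]#aa
Step 22: δ(q3, #) = (q3, #, L) → aXaa[q3]a#aa
Step 23: δ(q3, a) = (q3, a, L) → aXa[q3]aa#aa
Step 24: δ(q3, a) = (q3, a, L) → aX[q3]aaa#aa
Step 25: δ(q3, a) = (q3, a, L) → a[q3]Xaaa#aa
Step 26: δ(q3, X) = (q0, a, R) → aa[q0]aaa#aa

The machine has not reached a halting state after 26 steps.
The machine did not halt within the 26-step bound.

Answer: No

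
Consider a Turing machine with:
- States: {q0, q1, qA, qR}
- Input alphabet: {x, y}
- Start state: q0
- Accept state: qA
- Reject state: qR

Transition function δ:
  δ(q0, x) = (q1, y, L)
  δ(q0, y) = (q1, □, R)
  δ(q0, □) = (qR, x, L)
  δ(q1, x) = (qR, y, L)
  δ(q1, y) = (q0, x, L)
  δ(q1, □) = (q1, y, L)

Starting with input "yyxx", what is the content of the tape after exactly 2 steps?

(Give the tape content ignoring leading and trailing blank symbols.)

Execution trace:
Initial: [q0]yyxx
Step 1: δ(q0, y) = (q1, □, R) → □[q1]yxx
Step 2: δ(q1, y) = (q0, x, L) → [q0]□xxx

After 2 steps, the tape (ignoring leading/trailing blanks) is: xxx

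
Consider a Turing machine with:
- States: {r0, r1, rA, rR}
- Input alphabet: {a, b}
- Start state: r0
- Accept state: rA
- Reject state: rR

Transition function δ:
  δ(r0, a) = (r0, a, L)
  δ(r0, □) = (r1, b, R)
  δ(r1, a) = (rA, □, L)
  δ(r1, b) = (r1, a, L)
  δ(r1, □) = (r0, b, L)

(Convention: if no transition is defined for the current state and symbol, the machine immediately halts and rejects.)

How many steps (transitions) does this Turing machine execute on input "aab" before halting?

Execution trace:
Initial: [r0]aab
Step 1: δ(r0, a) = (r0, a, L) → [r0]□aab
Step 2: δ(r0, □) = (r1, b, R) → b[r1]aab
Step 3: δ(r1, a) = (rA, □, L) → [rA]b□ab

The machine reaches the accept state rA and halts.

The machine executed 3 steps before halting.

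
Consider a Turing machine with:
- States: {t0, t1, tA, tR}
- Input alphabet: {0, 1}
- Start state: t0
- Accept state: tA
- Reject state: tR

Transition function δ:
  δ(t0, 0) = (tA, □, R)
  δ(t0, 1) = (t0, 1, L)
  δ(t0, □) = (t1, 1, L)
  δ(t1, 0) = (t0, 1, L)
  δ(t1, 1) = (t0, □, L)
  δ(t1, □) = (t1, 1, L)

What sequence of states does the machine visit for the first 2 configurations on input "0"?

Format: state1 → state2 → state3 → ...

Execution trace:
Initial: [t0]0
Step 1: δ(t0, 0) = (tA, □, R) → □[tA]□

The machine reaches the accept state tA and halts.

State sequence: t0 → tA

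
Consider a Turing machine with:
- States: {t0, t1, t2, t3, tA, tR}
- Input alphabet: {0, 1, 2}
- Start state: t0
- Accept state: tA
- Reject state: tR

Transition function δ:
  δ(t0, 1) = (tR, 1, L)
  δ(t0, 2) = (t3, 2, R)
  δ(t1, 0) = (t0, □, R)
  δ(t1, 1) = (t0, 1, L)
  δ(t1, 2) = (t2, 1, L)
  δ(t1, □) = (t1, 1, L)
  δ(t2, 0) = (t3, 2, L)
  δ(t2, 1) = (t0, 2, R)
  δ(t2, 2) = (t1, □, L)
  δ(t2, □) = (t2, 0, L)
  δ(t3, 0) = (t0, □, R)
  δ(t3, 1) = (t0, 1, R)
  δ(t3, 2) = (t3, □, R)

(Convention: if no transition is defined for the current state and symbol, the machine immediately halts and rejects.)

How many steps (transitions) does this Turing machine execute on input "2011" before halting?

Execution trace:
Initial: [t0]2011
Step 1: δ(t0, 2) = (t3, 2, R) → 2[t3]011
Step 2: δ(t3, 0) = (t0, □, R) → 2□[t0]11
Step 3: δ(t0, 1) = (tR, 1, L) → 2[tR]□11

The machine reaches the reject state tR and halts.

The machine executed 3 steps before halting.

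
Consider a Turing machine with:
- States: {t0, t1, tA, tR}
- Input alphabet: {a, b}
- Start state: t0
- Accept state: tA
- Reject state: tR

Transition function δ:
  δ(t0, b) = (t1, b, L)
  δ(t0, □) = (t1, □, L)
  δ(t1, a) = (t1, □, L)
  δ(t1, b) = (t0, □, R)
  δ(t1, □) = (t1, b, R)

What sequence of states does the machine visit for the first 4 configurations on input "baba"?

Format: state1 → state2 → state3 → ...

Execution trace:
Initial: [t0]baba
Step 1: δ(t0, b) = (t1, b, L) → [t1]□baba
Step 2: δ(t1, □) = (t1, b, R) → b[t1]baba
Step 3: δ(t1, b) = (t0, □, R) → b□[t0]aba

No transition is defined for δ(t0, a). By convention the machine halts and rejects.

State sequence: t0 → t1 → t1 → t0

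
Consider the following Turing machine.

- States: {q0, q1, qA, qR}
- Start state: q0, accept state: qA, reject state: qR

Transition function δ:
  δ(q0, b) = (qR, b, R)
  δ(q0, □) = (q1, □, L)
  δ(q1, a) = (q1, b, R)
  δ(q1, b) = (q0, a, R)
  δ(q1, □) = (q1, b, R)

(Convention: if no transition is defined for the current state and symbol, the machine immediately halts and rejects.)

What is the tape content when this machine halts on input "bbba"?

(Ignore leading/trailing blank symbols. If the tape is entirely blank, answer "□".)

Execution trace:
Initial: [q0]bbba
Step 1: δ(q0, b) = (qR, b, R) → b[qR]bba

The machine reaches the reject state qR and halts.

Final tape (ignoring leading/trailing blanks): bbba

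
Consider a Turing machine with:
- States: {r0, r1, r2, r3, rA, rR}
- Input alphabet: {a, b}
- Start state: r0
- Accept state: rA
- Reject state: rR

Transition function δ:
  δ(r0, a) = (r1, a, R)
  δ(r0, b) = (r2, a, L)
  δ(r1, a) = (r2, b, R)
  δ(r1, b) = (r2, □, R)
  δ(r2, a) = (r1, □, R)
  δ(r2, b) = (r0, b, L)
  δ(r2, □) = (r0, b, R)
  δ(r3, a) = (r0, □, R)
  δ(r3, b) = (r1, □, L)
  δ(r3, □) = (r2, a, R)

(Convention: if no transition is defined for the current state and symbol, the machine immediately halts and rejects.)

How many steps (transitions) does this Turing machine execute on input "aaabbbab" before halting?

Execution trace:
Initial: [r0]aaabbbab
Step 1: δ(r0, a) = (r1, a, R) → a[r1]aabbbab
Step 2: δ(r1, a) = (r2, b, R) → ab[r2]abbbab
Step 3: δ(r2, a) = (r1, □, R) → ab□[r1]bbbab
Step 4: δ(r1, b) = (r2, □, R) → ab□□[r2]bbab
Step 5: δ(r2, b) = (r0, b, L) → ab□[r0]□bbab

No transition is defined for δ(r0, □). By convention the machine halts and rejects.

The machine executed 5 steps before halting.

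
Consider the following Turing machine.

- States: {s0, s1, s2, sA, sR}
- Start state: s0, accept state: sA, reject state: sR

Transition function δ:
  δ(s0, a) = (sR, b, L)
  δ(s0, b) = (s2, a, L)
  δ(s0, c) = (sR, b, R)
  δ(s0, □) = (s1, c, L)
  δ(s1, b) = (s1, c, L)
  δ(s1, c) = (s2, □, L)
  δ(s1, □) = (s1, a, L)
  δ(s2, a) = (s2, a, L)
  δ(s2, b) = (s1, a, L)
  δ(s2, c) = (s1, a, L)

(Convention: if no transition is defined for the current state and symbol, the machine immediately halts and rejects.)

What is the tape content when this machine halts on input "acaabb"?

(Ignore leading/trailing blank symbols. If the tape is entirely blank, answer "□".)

Execution trace:
Initial: [s0]acaabb
Step 1: δ(s0, a) = (sR, b, L) → [sR]□bcaabb

The machine reaches the reject state sR and halts.

Final tape (ignoring leading/trailing blanks): bcaabb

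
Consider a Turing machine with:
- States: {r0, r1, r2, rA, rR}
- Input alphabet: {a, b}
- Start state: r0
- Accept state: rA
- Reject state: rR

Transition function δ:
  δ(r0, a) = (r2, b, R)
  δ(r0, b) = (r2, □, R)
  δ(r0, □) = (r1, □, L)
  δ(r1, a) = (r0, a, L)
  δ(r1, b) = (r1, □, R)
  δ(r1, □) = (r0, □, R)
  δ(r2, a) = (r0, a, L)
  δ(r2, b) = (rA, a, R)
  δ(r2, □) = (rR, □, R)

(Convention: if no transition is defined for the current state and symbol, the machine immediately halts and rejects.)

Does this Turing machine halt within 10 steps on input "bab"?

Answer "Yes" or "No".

Execution trace:
Initial: [r0]bab
Step 1: δ(r0, b) = (r2, □, R) → □[r2]ab
Step 2: δ(r2, a) = (r0, a, L) → [r0]□ab
Step 3: δ(r0, □) = (r1, □, L) → [r1]□□ab
Step 4: δ(r1, □) = (r0, □, R) → □[r0]□ab
Step 5: δ(r0, □) = (r1, □, L) → [r1]□□ab
Step 6: δ(r1, □) = (r0, □, R) → □[r0]□ab
Step 7: δ(r0, □) = (r1, □, L) → [r1]□□ab
Step 8: δ(r1, □) = (r0, □, R) → □[r0]□ab
Step 9: δ(r0, □) = (r1, □, L) → [r1]□□ab
Step 10: δ(r1, □) = (r0, □, R) → □[r0]□ab

The machine has not reached a halting state after 10 steps.
The machine did not halt within the 10-step bound.

Answer: No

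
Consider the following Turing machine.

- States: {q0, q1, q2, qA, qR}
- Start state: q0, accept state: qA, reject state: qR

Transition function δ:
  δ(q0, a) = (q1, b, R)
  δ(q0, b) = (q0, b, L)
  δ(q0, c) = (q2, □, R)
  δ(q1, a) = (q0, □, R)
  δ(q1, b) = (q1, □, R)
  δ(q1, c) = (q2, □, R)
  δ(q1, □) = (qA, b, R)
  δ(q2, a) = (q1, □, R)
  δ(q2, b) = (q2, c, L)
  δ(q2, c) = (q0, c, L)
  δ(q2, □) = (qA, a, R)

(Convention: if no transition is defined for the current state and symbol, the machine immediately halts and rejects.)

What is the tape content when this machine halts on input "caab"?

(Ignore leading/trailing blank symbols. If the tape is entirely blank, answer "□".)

Execution trace:
Initial: [q0]caab
Step 1: δ(q0, c) = (q2, □, R) → □[q2]aab
Step 2: δ(q2, a) = (q1, □, R) → □□[q1]ab
Step 3: δ(q1, a) = (q0, □, R) → □□□[q0]b
Step 4: δ(q0, b) = (q0, b, L) → □□[q0]□b

No transition is defined for δ(q0, □). By convention the machine halts and rejects.

Final tape (ignoring leading/trailing blanks): b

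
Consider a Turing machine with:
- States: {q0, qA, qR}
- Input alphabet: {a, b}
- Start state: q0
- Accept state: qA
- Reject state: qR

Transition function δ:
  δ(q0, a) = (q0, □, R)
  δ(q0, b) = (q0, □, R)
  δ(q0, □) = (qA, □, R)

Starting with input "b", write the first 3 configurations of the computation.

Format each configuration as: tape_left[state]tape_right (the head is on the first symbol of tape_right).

Transitions applied:
Step 1: δ(q0, b) = (q0, □, R)
Step 2: δ(q0, □) = (qA, □, R)

The first 3 configurations are:
[q0]b ⊢ □[q0]□ ⊢ □□[qA]□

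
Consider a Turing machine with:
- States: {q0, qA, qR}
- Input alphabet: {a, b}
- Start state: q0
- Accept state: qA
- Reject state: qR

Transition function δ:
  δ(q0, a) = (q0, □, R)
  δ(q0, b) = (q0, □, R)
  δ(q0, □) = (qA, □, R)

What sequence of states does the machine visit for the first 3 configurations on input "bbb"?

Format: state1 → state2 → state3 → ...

Execution trace:
Initial: [q0]bbb
Step 1: δ(q0, b) = (q0, □, R) → □[q0]bb
Step 2: δ(q0, b) = (q0, □, R) → □□[q0]b

State sequence: q0 → q0 → q0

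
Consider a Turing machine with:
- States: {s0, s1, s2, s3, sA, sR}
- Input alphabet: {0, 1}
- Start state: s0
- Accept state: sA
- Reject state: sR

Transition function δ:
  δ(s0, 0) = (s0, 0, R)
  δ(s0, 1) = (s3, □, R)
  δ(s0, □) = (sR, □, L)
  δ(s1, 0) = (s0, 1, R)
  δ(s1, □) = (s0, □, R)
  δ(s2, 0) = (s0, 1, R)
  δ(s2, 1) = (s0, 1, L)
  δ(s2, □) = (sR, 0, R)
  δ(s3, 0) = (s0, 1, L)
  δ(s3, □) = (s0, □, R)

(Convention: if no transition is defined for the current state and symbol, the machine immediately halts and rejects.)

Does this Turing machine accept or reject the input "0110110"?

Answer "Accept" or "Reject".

Execution trace:
Initial: [s0]0110110
Step 1: δ(s0, 0) = (s0, 0, R) → 0[s0]110110
Step 2: δ(s0, 1) = (s3, □, R) → 0□[s3]10110

No transition is defined for δ(s3, 1). By convention the machine halts and rejects.

Answer: Reject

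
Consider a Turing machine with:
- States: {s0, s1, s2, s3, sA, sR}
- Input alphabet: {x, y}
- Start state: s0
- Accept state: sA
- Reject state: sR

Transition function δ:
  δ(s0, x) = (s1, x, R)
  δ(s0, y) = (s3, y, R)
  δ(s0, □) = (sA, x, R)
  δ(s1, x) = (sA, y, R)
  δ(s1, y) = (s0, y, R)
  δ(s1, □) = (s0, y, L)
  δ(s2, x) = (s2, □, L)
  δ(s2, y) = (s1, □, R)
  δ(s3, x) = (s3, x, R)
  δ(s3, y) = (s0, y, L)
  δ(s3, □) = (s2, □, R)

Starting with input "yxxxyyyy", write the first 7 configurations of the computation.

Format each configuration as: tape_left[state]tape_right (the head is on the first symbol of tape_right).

Transitions applied:
Step 1: δ(s0, y) = (s3, y, R)
Step 2: δ(s3, x) = (s3, x, R)
Step 3: δ(s3, x) = (s3, x, R)
Step 4: δ(s3, x) = (s3, x, R)
Step 5: δ(s3, y) = (s0, y, L)
Step 6: δ(s0, x) = (s1, x, R)

The first 7 configurations are:
[s0]yxxxyyyy ⊢ y[s3]xxxyyyy ⊢ yx[s3]xxyyyy ⊢ yxx[s3]xyyyy ⊢ yxxx[s3]yyyy ⊢ yxx[s0]xyyyy ⊢ yxxx[s1]yyyy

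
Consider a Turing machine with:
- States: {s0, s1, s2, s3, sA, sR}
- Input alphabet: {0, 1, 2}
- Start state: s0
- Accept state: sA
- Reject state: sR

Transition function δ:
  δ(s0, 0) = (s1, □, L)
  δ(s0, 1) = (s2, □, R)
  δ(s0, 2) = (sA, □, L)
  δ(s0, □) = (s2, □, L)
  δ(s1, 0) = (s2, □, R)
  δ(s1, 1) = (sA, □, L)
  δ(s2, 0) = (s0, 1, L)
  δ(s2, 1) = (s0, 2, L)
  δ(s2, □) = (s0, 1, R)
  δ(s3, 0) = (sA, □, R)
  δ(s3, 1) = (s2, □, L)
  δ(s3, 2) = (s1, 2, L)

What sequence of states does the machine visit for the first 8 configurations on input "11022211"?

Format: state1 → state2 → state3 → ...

Execution trace:
Initial: [s0]11022211
Step 1: δ(s0, 1) = (s2, □, R) → □[s2]1022211
Step 2: δ(s2, 1) = (s0, 2, L) → [s0]□2022211
Step 3: δ(s0, □) = (s2, □, L) → [s2]□□2022211
Step 4: δ(s2, □) = (s0, 1, R) → 1[s0]□2022211
Step 5: δ(s0, □) = (s2, □, L) → [s2]1□2022211
Step 6: δ(s2, 1) = (s0, 2, L) → [s0]□2□2022211
Step 7: δ(s0, □) = (s2, □, L) → [s2]□□2□2022211

State sequence: s0 → s2 → s0 → s2 → s0 → s2 → s0 → s2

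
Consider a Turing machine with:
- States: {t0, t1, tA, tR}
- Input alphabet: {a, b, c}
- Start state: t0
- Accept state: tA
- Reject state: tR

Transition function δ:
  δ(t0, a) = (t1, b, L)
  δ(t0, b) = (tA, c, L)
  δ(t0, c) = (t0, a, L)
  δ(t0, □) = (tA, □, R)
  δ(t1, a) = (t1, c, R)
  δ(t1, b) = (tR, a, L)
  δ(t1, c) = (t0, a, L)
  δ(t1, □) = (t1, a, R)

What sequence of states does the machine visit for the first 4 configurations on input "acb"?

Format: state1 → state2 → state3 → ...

Execution trace:
Initial: [t0]acb
Step 1: δ(t0, a) = (t1, b, L) → [t1]□bcb
Step 2: δ(t1, □) = (t1, a, R) → a[t1]bcb
Step 3: δ(t1, b) = (tR, a, L) → [tR]aacb

The machine reaches the reject state tR and halts.

State sequence: t0 → t1 → t1 → tR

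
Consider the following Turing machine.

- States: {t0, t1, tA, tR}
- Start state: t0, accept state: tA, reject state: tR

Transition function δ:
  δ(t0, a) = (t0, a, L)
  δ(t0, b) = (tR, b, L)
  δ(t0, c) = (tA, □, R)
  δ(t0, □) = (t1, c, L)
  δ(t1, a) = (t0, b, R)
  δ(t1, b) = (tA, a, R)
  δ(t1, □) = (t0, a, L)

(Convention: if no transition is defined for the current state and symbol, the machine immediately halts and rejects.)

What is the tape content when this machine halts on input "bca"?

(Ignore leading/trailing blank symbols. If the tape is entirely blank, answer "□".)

Execution trace:
Initial: [t0]bca
Step 1: δ(t0, b) = (tR, b, L) → [tR]□bca

The machine reaches the reject state tR and halts.

Final tape (ignoring leading/trailing blanks): bca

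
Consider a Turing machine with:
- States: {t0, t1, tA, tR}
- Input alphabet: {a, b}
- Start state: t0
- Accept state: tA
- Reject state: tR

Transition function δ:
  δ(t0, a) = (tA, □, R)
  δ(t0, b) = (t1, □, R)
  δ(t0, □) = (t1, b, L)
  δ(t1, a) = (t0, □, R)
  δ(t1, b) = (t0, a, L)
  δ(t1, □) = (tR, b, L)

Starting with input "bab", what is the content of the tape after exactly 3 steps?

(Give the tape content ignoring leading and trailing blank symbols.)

Execution trace:
Initial: [t0]bab
Step 1: δ(t0, b) = (t1, □, R) → □[t1]ab
Step 2: δ(t1, a) = (t0, □, R) → □□[t0]b
Step 3: δ(t0, b) = (t1, □, R) → □□□[t1]□

After 3 steps, the tape (ignoring leading/trailing blanks) is: □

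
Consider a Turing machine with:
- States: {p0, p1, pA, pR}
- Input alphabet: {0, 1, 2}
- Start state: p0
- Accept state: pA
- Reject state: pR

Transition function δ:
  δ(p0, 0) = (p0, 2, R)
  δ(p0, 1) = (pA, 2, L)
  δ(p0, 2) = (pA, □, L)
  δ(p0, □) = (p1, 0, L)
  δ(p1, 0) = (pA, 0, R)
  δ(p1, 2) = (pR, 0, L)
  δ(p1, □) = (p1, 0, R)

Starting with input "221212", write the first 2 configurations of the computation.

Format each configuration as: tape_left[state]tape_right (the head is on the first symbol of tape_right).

Transitions applied:
Step 1: δ(p0, 2) = (pA, □, L)

The first 2 configurations are:
[p0]221212 ⊢ [pA]□□21212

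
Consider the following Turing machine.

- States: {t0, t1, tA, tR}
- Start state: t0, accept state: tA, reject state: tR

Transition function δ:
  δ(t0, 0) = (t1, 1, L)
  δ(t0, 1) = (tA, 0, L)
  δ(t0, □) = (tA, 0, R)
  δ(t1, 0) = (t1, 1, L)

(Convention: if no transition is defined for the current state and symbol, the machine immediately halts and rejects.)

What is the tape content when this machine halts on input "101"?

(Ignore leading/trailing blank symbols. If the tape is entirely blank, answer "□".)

Execution trace:
Initial: [t0]101
Step 1: δ(t0, 1) = (tA, 0, L) → [tA]□001

The machine reaches the accept state tA and halts.

Final tape (ignoring leading/trailing blanks): 001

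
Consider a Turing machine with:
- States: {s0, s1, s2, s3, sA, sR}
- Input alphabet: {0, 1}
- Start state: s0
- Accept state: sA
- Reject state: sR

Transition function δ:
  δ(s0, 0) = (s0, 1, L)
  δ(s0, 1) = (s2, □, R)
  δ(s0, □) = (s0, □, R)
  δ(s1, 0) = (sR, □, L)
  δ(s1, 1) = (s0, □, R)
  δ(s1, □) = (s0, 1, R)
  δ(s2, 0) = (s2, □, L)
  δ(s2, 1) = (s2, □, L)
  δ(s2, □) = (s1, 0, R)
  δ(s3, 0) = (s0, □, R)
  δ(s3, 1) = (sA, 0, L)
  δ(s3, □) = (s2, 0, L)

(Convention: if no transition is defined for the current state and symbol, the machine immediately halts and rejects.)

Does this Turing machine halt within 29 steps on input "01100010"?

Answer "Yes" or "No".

Execution trace:
Initial: [s0]01100010
Step 1: δ(s0, 0) = (s0, 1, L) → [s0]□11100010
Step 2: δ(s0, □) = (s0, □, R) → □[s0]11100010
Step 3: δ(s0, 1) = (s2, □, R) → □□[s2]1100010
Step 4: δ(s2, 1) = (s2, □, L) → □[s2]□□100010
Step 5: δ(s2, □) = (s1, 0, R) → □0[s1]□100010
Step 6: δ(s1, □) = (s0, 1, R) → □01[s0]100010
Step 7: δ(s0, 1) = (s2, □, R) → □01□[s2]00010
Step 8: δ(s2, 0) = (s2, □, L) → □01[s2]□□0010
Step 9: δ(s2, □) = (s1, 0, R) → □010[s1]□0010
Step 10: δ(s1, □) = (s0, 1, R) → □0101[s0]0010
Step 11: δ(s0, 0) = (s0, 1, L) → □010[s0]11010
Step 12: δ(s0, 1) = (s2, □, R) → □010□[s2]1010
Step 13: δ(s2, 1) = (s2, □, L) → □010[s2]□□010
Step 14: δ(s2, □) = (s1, 0, R) → □0100[s1]□010
Step 15: δ(s1, □) = (s0, 1, R) → □01001[s0]010
Step 16: δ(s0, 0) = (s0, 1, L) → □0100[s0]1110
Step 17: δ(s0, 1) = (s2, □, R) → □0100□[s2]110
Step 18: δ(s2, 1) = (s2, □, L) → □0100[s2]□□10
Step 19: δ(s2, □) = (s1, 0, R) → □01000[s1]□10
Step 20: δ(s1, □) = (s0, 1, R) → □010001[s0]10
Step 21: δ(s0, 1) = (s2, □, R) → □010001□[s2]0
Step 22: δ(s2, 0) = (s2, □, L) → □010001[s2]□□
Step 23: δ(s2, □) = (s1, 0, R) → □0100010[s1]□
Step 24: δ(s1, □) = (s0, 1, R) → □01000101[s0]□
Step 25: δ(s0, □) = (s0, □, R) → □01000101□[s0]□
Step 26: δ(s0, □) = (s0, □, R) → □01000101□□[s0]□
Step 27: δ(s0, □) = (s0, □, R) → □01000101□□□[s0]□
Step 28: δ(s0, □) = (s0, □, R) → □01000101□□□□[s0]□
Step 29: δ(s0, □) = (s0, □, R) → □01000101□□□□□[s0]□

The machine has not reached a halting state after 29 steps.
The machine did not halt within the 29-step bound.

Answer: No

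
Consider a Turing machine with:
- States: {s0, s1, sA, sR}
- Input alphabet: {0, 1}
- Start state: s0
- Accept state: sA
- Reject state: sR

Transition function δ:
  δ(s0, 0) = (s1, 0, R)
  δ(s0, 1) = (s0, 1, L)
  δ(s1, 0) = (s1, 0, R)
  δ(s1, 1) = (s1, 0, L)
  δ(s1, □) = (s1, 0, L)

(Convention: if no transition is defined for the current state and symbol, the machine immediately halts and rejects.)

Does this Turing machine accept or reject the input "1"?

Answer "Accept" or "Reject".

Execution trace:
Initial: [s0]1
Step 1: δ(s0, 1) = (s0, 1, L) → [s0]□1

No transition is defined for δ(s0, □). By convention the machine halts and rejects.

Answer: Reject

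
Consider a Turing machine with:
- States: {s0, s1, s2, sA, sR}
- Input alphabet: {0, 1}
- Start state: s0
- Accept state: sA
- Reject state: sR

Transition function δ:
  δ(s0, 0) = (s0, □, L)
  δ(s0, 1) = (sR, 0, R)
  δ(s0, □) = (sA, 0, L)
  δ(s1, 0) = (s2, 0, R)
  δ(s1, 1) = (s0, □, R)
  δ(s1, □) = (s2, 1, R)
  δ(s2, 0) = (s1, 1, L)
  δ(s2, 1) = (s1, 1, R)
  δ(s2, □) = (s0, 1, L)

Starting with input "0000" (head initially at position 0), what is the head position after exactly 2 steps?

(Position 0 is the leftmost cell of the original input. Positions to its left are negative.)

Execution trace (head position shown):
Step 0: [s0]0000  (head at position 0)
Step 1: move left → [s0]□□000  (head at position -1)
Step 2: move left → [sA]□0□000  (head at position -2)

After 2 steps, the head is at position -2.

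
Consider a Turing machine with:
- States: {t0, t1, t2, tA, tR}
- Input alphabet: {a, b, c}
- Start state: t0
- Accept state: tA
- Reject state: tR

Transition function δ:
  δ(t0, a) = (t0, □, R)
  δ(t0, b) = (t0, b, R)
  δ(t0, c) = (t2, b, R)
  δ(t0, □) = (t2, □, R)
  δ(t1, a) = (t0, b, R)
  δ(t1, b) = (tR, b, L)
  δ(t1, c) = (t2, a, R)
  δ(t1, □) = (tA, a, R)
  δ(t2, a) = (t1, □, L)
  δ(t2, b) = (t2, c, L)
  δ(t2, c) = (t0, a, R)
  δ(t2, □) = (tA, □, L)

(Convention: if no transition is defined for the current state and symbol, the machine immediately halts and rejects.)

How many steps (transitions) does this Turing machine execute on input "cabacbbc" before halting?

Execution trace:
Initial: [t0]cabacbbc
Step 1: δ(t0, c) = (t2, b, R) → b[t2]abacbbc
Step 2: δ(t2, a) = (t1, □, L) → [t1]b□bacbbc
Step 3: δ(t1, b) = (tR, b, L) → [tR]□b□bacbbc

The machine reaches the reject state tR and halts.

The machine executed 3 steps before halting.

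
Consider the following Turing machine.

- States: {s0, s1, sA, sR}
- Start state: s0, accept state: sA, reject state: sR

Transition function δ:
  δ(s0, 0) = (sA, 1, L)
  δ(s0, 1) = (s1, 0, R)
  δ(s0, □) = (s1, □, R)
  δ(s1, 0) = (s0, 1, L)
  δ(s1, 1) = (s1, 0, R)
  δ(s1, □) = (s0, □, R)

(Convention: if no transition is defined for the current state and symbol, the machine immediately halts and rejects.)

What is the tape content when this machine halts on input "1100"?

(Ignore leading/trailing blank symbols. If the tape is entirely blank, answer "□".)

Execution trace:
Initial: [s0]1100
Step 1: δ(s0, 1) = (s1, 0, R) → 0[s1]100
Step 2: δ(s1, 1) = (s1, 0, R) → 00[s1]00
Step 3: δ(s1, 0) = (s0, 1, L) → 0[s0]010
Step 4: δ(s0, 0) = (sA, 1, L) → [sA]0110

The machine reaches the accept state sA and halts.

Final tape (ignoring leading/trailing blanks): 0110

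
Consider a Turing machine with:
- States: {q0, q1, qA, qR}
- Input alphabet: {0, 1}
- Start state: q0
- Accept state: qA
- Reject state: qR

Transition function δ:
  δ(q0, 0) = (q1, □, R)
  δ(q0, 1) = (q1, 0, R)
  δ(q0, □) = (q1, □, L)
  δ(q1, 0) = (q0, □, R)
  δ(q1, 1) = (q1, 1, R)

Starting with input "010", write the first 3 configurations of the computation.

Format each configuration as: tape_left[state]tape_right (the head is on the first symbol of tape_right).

Transitions applied:
Step 1: δ(q0, 0) = (q1, □, R)
Step 2: δ(q1, 1) = (q1, 1, R)

The first 3 configurations are:
[q0]010 ⊢ □[q1]10 ⊢ □1[q1]0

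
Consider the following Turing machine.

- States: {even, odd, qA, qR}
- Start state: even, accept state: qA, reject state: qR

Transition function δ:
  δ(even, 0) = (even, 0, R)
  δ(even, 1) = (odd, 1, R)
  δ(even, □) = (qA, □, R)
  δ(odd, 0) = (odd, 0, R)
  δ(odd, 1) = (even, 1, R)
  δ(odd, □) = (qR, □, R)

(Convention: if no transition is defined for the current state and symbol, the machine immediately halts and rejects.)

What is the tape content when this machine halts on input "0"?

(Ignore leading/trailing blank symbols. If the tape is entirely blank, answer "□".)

Execution trace:
Initial: [even]0
Step 1: δ(even, 0) = (even, 0, R) → 0[even]□
Step 2: δ(even, □) = (qA, □, R) → 0□[qA]□

The machine reaches the accept state qA and halts.

Final tape (ignoring leading/trailing blanks): 0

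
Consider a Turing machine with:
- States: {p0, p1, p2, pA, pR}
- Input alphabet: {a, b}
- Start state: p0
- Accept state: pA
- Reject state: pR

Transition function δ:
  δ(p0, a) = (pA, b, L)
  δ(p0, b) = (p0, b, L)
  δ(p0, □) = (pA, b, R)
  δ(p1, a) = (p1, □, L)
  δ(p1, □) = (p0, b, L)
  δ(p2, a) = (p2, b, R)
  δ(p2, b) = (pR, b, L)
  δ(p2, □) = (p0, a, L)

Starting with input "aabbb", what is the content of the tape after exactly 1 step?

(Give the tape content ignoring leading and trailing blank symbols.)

Execution trace:
Initial: [p0]aabbb
Step 1: δ(p0, a) = (pA, b, L) → [pA]□babbb

The machine reaches the accept state pA and halts.

After 1 step, the tape (ignoring leading/trailing blanks) is: babbb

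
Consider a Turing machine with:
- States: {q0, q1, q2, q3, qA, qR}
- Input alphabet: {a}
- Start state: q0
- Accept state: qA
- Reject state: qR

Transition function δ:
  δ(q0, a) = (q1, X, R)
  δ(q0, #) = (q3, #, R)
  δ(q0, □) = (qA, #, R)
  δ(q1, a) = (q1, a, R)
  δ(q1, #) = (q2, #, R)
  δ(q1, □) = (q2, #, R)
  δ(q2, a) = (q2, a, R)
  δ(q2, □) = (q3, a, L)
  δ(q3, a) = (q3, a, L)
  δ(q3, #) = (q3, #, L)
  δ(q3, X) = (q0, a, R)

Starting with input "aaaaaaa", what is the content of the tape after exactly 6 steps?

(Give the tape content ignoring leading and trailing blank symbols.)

Execution trace:
Initial: [q0]aaaaaaa
Step 1: δ(q0, a) = (q1, X, R) → X[q1]aaaaaa
Step 2: δ(q1, a) = (q1, a, R) → Xa[q1]aaaaa
Step 3: δ(q1, a) = (q1, a, R) → Xaa[q1]aaaa
Step 4: δ(q1, a) = (q1, a, R) → Xaaa[q1]aaa
Step 5: δ(q1, a) = (q1, a, R) → Xaaaa[q1]aa
Step 6: δ(q1, a) = (q1, a, R) → Xaaaaa[q1]a

After 6 steps, the tape (ignoring leading/trailing blanks) is: Xaaaaaa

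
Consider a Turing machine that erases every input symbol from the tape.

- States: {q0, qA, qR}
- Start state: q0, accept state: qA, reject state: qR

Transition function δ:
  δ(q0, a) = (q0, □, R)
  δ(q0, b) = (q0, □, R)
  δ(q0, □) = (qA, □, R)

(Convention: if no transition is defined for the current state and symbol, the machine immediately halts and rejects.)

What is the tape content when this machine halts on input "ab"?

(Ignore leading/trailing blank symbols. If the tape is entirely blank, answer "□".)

Execution trace:
Initial: [q0]ab
Step 1: δ(q0, a) = (q0, □, R) → □[q0]b
Step 2: δ(q0, b) = (q0, □, R) → □□[q0]□
Step 3: δ(q0, □) = (qA, □, R) → □□□[qA]□

The machine reaches the accept state qA and halts.

Final tape (ignoring leading/trailing blanks): □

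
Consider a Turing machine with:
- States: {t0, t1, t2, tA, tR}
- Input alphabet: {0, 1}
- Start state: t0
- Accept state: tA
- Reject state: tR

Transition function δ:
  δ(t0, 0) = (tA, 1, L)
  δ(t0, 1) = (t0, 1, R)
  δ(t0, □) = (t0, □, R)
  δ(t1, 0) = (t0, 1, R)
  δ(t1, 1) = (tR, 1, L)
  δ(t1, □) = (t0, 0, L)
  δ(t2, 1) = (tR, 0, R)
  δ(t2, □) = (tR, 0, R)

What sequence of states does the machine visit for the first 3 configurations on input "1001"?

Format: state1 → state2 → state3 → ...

Execution trace:
Initial: [t0]1001
Step 1: δ(t0, 1) = (t0, 1, R) → 1[t0]001
Step 2: δ(t0, 0) = (tA, 1, L) → [tA]1101

The machine reaches the accept state tA and halts.

State sequence: t0 → t0 → tA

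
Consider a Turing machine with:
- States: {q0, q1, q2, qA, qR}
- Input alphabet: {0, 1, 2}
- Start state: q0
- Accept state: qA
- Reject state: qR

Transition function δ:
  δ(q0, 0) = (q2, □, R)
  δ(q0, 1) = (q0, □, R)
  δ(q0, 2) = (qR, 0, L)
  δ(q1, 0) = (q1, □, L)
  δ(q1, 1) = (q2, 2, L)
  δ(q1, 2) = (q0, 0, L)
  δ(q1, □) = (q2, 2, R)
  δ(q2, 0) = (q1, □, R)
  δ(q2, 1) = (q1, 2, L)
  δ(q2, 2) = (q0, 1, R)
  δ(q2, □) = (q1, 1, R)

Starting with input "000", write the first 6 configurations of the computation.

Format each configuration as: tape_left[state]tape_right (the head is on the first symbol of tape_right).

Transitions applied:
Step 1: δ(q0, 0) = (q2, □, R)
Step 2: δ(q2, 0) = (q1, □, R)
Step 3: δ(q1, 0) = (q1, □, L)
Step 4: δ(q1, □) = (q2, 2, R)
Step 5: δ(q2, □) = (q1, 1, R)

The first 6 configurations are:
[q0]000 ⊢ □[q2]00 ⊢ □□[q1]0 ⊢ □[q1]□□ ⊢ □2[q2]□ ⊢ □21[q1]□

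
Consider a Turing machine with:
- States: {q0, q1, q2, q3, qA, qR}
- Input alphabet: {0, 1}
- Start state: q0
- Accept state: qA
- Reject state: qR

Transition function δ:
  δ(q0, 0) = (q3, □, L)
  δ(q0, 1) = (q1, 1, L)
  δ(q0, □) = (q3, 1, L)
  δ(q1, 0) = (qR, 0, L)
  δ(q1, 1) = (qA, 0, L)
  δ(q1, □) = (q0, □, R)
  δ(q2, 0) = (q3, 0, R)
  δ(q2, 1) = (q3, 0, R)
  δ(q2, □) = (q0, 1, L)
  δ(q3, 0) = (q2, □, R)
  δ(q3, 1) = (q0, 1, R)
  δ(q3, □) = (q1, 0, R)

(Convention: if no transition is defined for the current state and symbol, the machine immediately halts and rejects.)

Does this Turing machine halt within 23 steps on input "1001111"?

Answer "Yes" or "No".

Execution trace:
Initial: [q0]1001111
Step 1: δ(q0, 1) = (q1, 1, L) → [q1]□1001111
Step 2: δ(q1, □) = (q0, □, R) → □[q0]1001111
Step 3: δ(q0, 1) = (q1, 1, L) → [q1]□1001111
Step 4: δ(q1, □) = (q0, □, R) → □[q0]1001111
Step 5: δ(q0, 1) = (q1, 1, L) → [q1]□1001111
Step 6: δ(q1, □) = (q0, □, R) → □[q0]1001111
Step 7: δ(q0, 1) = (q1, 1, L) → [q1]□1001111
Step 8: δ(q1, □) = (q0, □, R) → □[q0]1001111
Step 9: δ(q0, 1) = (q1, 1, L) → [q1]□1001111
Step 10: δ(q1, □) = (q0, □, R) → □[q0]1001111
Step 11: δ(q0, 1) = (q1, 1, L) → [q1]□1001111
Step 12: δ(q1, □) = (q0, □, R) → □[q0]1001111
Step 13: δ(q0, 1) = (q1, 1, L) → [q1]□1001111
Step 14: δ(q1, □) = (q0, □, R) → □[q0]1001111
Step 15: δ(q0, 1) = (q1, 1, L) → [q1]□1001111
Step 16: δ(q1, □) = (q0, □, R) → □[q0]1001111
Step 17: δ(q0, 1) = (q1, 1, L) → [q1]□1001111
Step 18: δ(q1, □) = (q0, □, R) → □[q0]1001111
Step 19: δ(q0, 1) = (q1, 1, L) → [q1]□1001111
Step 20: δ(q1, □) = (q0, □, R) → □[q0]1001111
Step 21: δ(q0, 1) = (q1, 1, L) → [q1]□1001111
Step 22: δ(q1, □) = (q0, □, R) → □[q0]1001111
Step 23: δ(q0, 1) = (q1, 1, L) → [q1]□1001111

The machine has not reached a halting state after 23 steps.
The machine did not halt within the 23-step bound.

Answer: No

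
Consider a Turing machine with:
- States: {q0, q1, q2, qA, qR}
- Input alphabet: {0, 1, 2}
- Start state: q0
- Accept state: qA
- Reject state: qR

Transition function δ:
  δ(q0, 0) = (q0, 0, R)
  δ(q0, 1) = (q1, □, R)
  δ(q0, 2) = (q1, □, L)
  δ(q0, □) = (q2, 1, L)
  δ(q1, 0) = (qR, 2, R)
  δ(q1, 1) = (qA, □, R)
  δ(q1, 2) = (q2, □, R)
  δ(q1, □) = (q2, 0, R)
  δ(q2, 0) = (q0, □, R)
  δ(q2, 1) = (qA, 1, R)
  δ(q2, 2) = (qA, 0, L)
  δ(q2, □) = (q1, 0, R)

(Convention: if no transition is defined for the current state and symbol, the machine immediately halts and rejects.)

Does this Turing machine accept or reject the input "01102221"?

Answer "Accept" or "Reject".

Execution trace:
Initial: [q0]01102221
Step 1: δ(q0, 0) = (q0, 0, R) → 0[q0]1102221
Step 2: δ(q0, 1) = (q1, □, R) → 0□[q1]102221
Step 3: δ(q1, 1) = (qA, □, R) → 0□□[qA]02221

The machine reaches the accept state qA and halts.

Answer: Accept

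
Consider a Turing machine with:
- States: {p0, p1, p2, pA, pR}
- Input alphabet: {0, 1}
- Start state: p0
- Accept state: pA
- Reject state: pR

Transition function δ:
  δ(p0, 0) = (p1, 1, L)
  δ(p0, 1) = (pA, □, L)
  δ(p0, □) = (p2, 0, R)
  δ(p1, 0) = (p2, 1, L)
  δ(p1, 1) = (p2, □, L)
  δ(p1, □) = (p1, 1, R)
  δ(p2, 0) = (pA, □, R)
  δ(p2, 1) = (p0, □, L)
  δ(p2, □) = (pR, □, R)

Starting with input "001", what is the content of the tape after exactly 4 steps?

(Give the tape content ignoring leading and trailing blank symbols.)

Execution trace:
Initial: [p0]001
Step 1: δ(p0, 0) = (p1, 1, L) → [p1]□101
Step 2: δ(p1, □) = (p1, 1, R) → 1[p1]101
Step 3: δ(p1, 1) = (p2, □, L) → [p2]1□01
Step 4: δ(p2, 1) = (p0, □, L) → [p0]□□□01

After 4 steps, the tape (ignoring leading/trailing blanks) is: 01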